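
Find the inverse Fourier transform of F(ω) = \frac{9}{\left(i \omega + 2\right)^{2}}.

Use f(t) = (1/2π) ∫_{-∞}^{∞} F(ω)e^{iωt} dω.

f(t) = 9 t e^{- 2 t} u\left(t\right)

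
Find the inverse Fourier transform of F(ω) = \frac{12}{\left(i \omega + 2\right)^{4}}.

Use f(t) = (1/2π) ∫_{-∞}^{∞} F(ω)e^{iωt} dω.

f(t) = 2 t^{3} e^{- 2 t} u\left(t\right)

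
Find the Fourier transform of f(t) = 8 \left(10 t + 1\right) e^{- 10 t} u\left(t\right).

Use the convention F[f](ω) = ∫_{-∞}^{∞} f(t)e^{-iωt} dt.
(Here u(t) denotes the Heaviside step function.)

F(ω) = \frac{8 \left(- i \omega - 20\right)}{\omega^{2} - 20 i \omega - 100}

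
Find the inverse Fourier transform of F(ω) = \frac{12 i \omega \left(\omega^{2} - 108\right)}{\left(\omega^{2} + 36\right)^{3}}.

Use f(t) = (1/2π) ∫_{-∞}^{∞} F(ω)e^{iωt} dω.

f(t) = 3 t e^{- 6 \left|{t}\right|} \left|{t}\right|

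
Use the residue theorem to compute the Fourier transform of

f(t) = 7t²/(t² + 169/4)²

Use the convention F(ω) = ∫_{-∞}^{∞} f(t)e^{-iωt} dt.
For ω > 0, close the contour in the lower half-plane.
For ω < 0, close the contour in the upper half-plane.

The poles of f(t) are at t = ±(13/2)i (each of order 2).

Let g(z) = f(z)e^{-iωz}; for large |z| the factor e^{-iωz} decays in the lower half-plane when ω > 0 and in the upper half-plane when ω < 0.

Case ω > 0 (lower half-plane, clockwise contour ⇒ F(ω) = -2πi·ΣRes):
  Res_{z = - \frac{13 i}{2}} g(z) = \frac{7 i \left(2 - 13 \omega\right) e^{- \frac{13 \omega}{2}}}{52} (pole of order 2)
  F(ω) = -2πi·ΣRes = \frac{7 \pi \left(2 - 13 \omega\right) e^{- \frac{13 \omega}{2}}}{26}

Case ω < 0 (upper half-plane, counterclockwise contour ⇒ F(ω) = +2πi·ΣRes):
  Res_{z = \frac{13 i}{2}} g(z) = \frac{7 i \left(- 13 \omega - 2\right) e^{\frac{13 \omega}{2}}}{52} (pole of order 2)
  F(ω) = 2πi·ΣRes = \frac{7 \pi \left(13 \omega + 2\right) e^{\frac{13 \omega}{2}}}{26}

Both cases combine into a single formula in |ω|:

F(ω) = \frac{7 \pi \left(2 - 13 \left|{\omega}\right|\right) e^{- \frac{13 \left|{\omega}\right|}{2}}}{26}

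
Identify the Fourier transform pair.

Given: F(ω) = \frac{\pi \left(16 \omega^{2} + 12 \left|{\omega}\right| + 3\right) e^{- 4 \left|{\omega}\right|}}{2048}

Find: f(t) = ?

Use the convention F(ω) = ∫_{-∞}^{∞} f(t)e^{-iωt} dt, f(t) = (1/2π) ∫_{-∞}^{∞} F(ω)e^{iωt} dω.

f(t) = \frac{4}{\left(t^{2} + 16\right)^{3}}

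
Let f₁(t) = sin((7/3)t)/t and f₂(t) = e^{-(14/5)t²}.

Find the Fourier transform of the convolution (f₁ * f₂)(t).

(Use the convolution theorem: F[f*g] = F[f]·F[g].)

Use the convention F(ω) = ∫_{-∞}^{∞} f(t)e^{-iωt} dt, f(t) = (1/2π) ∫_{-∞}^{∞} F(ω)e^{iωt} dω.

F[f₁*f₂](ω) = \begin{cases} \frac{\sqrt{70} \pi^{\frac{3}{2}} e^{- \frac{5 \omega^{2}}{56}}}{14} & \text{for}\: \omega > - \frac{7}{3} \wedge \omega < \frac{7}{3} \\0 & \text{otherwise} \end{cases}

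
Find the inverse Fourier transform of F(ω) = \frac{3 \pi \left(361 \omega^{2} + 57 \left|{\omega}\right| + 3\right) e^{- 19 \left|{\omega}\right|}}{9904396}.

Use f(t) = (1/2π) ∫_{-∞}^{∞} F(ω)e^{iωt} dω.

f(t) = \frac{6}{\left(t^{2} + 361\right)^{3}}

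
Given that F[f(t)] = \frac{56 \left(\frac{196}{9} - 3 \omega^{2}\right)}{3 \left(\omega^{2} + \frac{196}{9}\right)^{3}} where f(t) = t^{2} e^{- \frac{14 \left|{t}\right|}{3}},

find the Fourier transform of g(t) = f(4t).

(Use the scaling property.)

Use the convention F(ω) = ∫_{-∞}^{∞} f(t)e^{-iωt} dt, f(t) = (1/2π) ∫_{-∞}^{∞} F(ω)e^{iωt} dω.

F[g](ω) = \frac{96768 \left(3136 - 27 \omega^{2}\right)}{\left(9 \omega^{2} + 3136\right)^{3}}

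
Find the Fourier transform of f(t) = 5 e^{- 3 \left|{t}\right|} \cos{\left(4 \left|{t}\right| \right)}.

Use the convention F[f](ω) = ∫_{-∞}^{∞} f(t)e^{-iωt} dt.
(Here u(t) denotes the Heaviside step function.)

F(ω) = \frac{30 \left(\omega^{2} + 25\right)}{\omega^{4} - 14 \omega^{2} + 625}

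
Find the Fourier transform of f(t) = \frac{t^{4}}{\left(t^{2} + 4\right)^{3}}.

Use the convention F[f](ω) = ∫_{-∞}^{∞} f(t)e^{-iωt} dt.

F(ω) = \frac{\pi \left(4 \omega^{2} - 10 \left|{\omega}\right| + 3\right) e^{- 2 \left|{\omega}\right|}}{16}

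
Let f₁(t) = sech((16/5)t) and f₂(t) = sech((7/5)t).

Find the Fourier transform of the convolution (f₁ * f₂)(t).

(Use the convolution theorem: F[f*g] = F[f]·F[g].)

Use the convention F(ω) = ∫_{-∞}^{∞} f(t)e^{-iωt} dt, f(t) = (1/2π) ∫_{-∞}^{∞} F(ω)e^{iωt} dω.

F[f₁*f₂](ω) = \frac{25 \pi^{2}}{112 \cosh{\left(\frac{5 \pi \omega}{32} \right)} \cosh{\left(\frac{5 \pi \omega}{14} \right)}}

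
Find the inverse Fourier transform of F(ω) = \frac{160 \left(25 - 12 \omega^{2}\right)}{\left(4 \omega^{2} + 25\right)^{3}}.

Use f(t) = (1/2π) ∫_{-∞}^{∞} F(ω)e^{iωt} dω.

f(t) = t^{2} e^{- \frac{5 \left|{t}\right|}{2}}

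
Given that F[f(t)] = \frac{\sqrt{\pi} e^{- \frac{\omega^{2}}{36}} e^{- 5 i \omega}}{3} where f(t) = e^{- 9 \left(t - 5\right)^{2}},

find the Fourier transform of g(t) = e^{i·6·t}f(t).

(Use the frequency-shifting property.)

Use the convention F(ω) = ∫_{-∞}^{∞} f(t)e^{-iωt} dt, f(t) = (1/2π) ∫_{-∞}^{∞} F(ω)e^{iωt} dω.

F[g](ω) = \frac{\sqrt{\pi} e^{- \frac{\left(\omega - 6\right) \left(\omega - 6 + 180 i\right)}{36}}}{3}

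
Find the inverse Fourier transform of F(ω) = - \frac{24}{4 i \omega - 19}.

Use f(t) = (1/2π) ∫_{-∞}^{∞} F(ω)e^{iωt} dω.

f(t) = 6 e^{\frac{19 t}{4}} u\left(- t\right)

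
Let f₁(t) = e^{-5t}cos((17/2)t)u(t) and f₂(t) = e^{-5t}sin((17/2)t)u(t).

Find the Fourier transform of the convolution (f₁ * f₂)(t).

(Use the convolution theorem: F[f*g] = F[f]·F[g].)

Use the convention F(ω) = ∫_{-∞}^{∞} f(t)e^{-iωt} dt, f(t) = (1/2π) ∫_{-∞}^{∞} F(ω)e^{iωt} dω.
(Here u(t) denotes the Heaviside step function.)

F[f₁*f₂](ω) = \frac{136 \left(i \omega + 5\right)}{\left(4 \left(i \omega + 5\right)^{2} + 289\right)^{2}}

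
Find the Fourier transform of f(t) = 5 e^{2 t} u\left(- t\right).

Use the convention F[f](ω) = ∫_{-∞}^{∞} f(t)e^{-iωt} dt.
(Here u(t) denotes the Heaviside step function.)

F(ω) = - \frac{5}{i \omega - 2}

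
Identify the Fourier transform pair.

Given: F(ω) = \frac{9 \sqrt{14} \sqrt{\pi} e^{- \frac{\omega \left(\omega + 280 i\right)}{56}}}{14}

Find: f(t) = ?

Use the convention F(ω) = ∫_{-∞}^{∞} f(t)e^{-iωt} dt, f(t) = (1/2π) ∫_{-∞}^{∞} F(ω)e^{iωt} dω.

f(t) = 9 e^{- 14 \left(t - 5\right)^{2}}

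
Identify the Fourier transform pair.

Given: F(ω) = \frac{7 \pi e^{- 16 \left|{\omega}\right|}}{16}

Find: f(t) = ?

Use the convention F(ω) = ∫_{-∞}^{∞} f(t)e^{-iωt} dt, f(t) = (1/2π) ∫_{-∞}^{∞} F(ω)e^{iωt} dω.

f(t) = \frac{7}{t^{2} + 256}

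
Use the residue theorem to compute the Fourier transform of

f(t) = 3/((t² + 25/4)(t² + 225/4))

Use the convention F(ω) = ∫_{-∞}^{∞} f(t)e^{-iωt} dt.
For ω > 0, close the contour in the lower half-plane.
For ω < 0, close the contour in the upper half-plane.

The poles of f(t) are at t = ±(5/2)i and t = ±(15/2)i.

Let g(z) = f(z)e^{-iωz}; for large |z| the factor e^{-iωz} decays in the lower half-plane when ω > 0 and in the upper half-plane when ω < 0.

Case ω > 0 (lower half-plane, clockwise contour ⇒ F(ω) = -2πi·ΣRes):
  Res_{z = - \frac{5 i}{2}} g(z) = \frac{3 i e^{- \frac{5 \omega}{2}}}{250}
  Res_{z = - \frac{15 i}{2}} g(z) = - \frac{i e^{- \frac{15 \omega}{2}}}{250}
  F(ω) = -2πi·ΣRes = \frac{\pi \left(3 e^{5 \omega} - 1\right) e^{- \frac{15 \omega}{2}}}{125}

Case ω < 0 (upper half-plane, counterclockwise contour ⇒ F(ω) = +2πi·ΣRes):
  Res_{z = \frac{5 i}{2}} g(z) = - \frac{3 i e^{\frac{5 \omega}{2}}}{250}
  Res_{z = \frac{15 i}{2}} g(z) = \frac{i e^{\frac{15 \omega}{2}}}{250}
  F(ω) = 2πi·ΣRes = \frac{\pi \left(3 - e^{5 \omega}\right) e^{\frac{5 \omega}{2}}}{125}

Both cases combine into a single formula in |ω|:

F(ω) = \frac{\pi \left(3 e^{5 \left|{\omega}\right|} - 1\right) e^{- \frac{15 \left|{\omega}\right|}{2}}}{125}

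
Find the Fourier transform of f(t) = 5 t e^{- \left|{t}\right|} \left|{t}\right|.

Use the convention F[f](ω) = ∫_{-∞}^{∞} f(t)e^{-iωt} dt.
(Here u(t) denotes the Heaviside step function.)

F(ω) = \frac{20 i \omega \left(\omega^{2} - 3\right)}{\left(\omega^{2} + 1\right)^{3}}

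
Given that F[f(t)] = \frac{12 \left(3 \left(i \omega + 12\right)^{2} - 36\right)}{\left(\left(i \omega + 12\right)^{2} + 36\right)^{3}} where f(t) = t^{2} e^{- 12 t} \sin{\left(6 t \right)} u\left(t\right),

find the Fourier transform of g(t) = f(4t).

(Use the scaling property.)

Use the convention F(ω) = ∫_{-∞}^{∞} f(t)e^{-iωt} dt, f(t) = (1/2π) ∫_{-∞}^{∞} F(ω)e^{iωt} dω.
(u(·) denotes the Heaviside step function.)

F[g](ω) = \frac{2304 \left(\left(i \omega + 48\right)^{2} - 192\right)}{\left(\left(i \omega + 48\right)^{2} + 576\right)^{3}}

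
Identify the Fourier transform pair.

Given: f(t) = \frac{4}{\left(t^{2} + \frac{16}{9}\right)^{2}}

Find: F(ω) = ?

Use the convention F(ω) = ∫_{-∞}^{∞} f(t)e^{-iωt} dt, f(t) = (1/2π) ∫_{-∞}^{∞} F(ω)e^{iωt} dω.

F(ω) = \frac{9 \pi \left(4 \left|{\omega}\right| + 3\right) e^{- \frac{4 \left|{\omega}\right|}{3}}}{32}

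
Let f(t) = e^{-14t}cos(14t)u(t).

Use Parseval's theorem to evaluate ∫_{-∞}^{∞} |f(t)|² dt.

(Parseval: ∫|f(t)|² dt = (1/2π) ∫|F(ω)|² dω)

∫|f(t)|² dt = \frac{3}{112}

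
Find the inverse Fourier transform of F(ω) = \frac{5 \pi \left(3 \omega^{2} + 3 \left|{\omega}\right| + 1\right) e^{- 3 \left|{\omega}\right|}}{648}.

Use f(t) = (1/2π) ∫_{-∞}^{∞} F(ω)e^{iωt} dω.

f(t) = \frac{5}{\left(t^{2} + 9\right)^{3}}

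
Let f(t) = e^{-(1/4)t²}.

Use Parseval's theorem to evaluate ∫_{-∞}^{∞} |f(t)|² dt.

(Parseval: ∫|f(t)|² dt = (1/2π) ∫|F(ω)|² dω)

∫|f(t)|² dt = \sqrt{2} \sqrt{\pi}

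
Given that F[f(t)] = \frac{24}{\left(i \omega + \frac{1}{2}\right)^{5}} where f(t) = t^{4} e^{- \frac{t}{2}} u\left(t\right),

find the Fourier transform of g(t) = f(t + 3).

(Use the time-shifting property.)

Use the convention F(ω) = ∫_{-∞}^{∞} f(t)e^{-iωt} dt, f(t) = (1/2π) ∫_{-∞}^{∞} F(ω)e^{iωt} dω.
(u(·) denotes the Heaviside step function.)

F[g](ω) = \frac{768 e^{3 i \omega}}{\left(2 i \omega + 1\right)^{5}}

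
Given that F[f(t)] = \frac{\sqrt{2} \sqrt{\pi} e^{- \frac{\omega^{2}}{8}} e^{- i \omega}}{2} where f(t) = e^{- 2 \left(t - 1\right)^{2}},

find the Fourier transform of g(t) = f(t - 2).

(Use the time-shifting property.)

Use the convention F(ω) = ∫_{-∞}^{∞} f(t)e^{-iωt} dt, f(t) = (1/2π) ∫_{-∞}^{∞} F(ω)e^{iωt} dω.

F[g](ω) = \frac{\sqrt{2} \sqrt{\pi} e^{- \frac{\omega \left(\omega + 24 i\right)}{8}}}{2}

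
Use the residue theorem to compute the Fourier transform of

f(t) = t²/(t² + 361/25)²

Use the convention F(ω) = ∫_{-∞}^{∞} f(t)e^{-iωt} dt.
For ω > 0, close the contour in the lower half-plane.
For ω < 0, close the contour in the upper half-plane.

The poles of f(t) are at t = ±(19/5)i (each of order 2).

Let g(z) = f(z)e^{-iωz}; for large |z| the factor e^{-iωz} decays in the lower half-plane when ω > 0 and in the upper half-plane when ω < 0.

Case ω > 0 (lower half-plane, clockwise contour ⇒ F(ω) = -2πi·ΣRes):
  Res_{z = - \frac{19 i}{5}} g(z) = \frac{i \left(5 - 19 \omega\right) e^{- \frac{19 \omega}{5}}}{76} (pole of order 2)
  F(ω) = -2πi·ΣRes = \frac{\pi \left(5 - 19 \omega\right) e^{- \frac{19 \omega}{5}}}{38}

Case ω < 0 (upper half-plane, counterclockwise contour ⇒ F(ω) = +2πi·ΣRes):
  Res_{z = \frac{19 i}{5}} g(z) = \frac{i \left(- 19 \omega - 5\right) e^{\frac{19 \omega}{5}}}{76} (pole of order 2)
  F(ω) = 2πi·ΣRes = \frac{\pi \left(19 \omega + 5\right) e^{\frac{19 \omega}{5}}}{38}

Both cases combine into a single formula in |ω|:

F(ω) = \frac{\pi \left(5 - 19 \left|{\omega}\right|\right) e^{- \frac{19 \left|{\omega}\right|}{5}}}{38}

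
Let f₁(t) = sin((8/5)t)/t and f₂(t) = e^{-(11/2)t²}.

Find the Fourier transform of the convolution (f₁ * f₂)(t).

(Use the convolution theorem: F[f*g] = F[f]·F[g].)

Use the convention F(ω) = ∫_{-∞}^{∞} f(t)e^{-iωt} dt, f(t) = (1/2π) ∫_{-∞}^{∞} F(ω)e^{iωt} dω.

F[f₁*f₂](ω) = \begin{cases} \frac{\sqrt{22} \pi^{\frac{3}{2}} e^{- \frac{\omega^{2}}{22}}}{11} & \text{for}\: \omega > - \frac{8}{5} \wedge \omega < \frac{8}{5} \\0 & \text{otherwise} \end{cases}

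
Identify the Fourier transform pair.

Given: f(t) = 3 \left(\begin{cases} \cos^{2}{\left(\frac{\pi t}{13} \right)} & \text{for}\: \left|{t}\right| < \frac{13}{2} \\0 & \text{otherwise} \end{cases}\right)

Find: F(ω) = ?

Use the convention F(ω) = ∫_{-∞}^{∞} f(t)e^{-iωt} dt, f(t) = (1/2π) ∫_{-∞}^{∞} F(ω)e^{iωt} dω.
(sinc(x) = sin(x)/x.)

F(ω) = - \frac{78 \pi^{2} \operatorname{sinc}{\left(\frac{13 \omega}{2} \right)}}{169 \omega^{2} - 4 \pi^{2}}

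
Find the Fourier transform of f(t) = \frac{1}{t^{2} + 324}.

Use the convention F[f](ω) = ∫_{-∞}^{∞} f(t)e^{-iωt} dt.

F(ω) = \frac{\pi e^{- 18 \left|{\omega}\right|}}{18}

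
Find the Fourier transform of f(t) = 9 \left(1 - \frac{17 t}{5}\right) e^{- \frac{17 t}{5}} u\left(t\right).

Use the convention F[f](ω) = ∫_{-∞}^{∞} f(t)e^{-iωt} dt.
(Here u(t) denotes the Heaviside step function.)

F(ω) = \frac{225 i \omega}{- 25 \omega^{2} + 170 i \omega + 289}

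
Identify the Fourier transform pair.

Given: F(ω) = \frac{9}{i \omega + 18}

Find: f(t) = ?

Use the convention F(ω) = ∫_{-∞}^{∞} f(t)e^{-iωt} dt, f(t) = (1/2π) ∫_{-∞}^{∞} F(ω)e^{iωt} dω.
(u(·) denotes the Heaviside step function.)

f(t) = 9 e^{- 18 t} u\left(t\right)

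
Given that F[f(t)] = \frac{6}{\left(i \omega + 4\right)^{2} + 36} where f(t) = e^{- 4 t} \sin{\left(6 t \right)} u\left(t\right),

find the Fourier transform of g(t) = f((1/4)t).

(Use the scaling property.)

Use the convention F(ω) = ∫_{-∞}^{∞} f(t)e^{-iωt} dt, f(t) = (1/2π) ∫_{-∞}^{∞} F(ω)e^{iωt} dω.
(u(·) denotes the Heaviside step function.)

F[g](ω) = \frac{6}{4 \left(i \omega + 1\right)^{2} + 9}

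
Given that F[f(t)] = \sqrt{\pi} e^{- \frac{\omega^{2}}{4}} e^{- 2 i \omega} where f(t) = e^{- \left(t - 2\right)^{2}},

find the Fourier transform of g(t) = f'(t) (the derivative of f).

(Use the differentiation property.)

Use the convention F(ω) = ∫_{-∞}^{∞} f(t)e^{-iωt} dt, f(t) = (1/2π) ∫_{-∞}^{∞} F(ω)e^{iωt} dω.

F[g](ω) = i \sqrt{\pi} \omega e^{- \frac{\omega \left(\omega + 8 i\right)}{4}}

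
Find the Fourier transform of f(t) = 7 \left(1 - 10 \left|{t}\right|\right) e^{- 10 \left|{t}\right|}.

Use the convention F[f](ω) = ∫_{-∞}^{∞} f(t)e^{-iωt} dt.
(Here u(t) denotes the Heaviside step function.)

F(ω) = \frac{280 \omega^{2}}{\left(\omega^{2} + 100\right)^{2}}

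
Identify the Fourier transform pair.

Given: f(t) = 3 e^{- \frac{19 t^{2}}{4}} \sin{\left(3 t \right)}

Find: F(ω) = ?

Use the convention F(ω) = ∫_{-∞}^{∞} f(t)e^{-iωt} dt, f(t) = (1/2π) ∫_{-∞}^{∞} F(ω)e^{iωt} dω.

F(ω) = \frac{3 \sqrt{19} i \sqrt{\pi} \left(1 - e^{\frac{12 \omega}{19}}\right) e^{- \frac{\omega^{2}}{19} - \frac{6 \omega}{19} - \frac{9}{19}}}{19}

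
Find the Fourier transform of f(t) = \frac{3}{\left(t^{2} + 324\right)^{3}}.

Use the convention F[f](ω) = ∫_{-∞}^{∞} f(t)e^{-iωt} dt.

F(ω) = \frac{\pi \left(108 \omega^{2} + 18 \left|{\omega}\right| + 1\right) e^{- 18 \left|{\omega}\right|}}{1679616}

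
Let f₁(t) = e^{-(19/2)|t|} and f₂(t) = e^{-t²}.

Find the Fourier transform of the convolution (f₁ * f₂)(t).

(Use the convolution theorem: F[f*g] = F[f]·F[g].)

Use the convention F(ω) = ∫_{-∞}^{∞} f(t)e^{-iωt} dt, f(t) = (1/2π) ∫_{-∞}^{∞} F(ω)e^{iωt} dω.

F[f₁*f₂](ω) = \frac{76 \sqrt{\pi} e^{- \frac{\omega^{2}}{4}}}{4 \omega^{2} + 361}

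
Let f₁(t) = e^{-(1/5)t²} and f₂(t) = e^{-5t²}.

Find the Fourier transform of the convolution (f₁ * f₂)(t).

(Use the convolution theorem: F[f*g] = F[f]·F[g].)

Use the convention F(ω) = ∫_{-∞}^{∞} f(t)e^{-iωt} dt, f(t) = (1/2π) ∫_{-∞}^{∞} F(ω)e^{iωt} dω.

F[f₁*f₂](ω) = \pi e^{- \frac{13 \omega^{2}}{10}}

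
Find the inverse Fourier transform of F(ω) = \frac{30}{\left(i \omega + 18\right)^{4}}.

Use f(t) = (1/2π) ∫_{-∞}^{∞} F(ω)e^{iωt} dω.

f(t) = 5 t^{3} e^{- 18 t} u\left(t\right)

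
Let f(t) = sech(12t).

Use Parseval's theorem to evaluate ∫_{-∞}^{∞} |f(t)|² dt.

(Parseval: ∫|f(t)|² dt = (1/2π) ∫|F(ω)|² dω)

∫|f(t)|² dt = \frac{1}{6}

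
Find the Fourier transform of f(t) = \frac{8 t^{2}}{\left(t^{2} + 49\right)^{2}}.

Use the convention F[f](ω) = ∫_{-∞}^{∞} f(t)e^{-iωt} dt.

F(ω) = \frac{4 \pi \left(1 - 7 \left|{\omega}\right|\right) e^{- 7 \left|{\omega}\right|}}{7}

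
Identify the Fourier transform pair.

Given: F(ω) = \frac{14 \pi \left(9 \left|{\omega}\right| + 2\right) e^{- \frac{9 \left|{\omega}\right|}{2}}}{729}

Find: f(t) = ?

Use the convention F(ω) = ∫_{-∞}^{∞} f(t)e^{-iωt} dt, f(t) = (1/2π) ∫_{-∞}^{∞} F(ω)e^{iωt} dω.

f(t) = \frac{7}{\left(t^{2} + \frac{81}{4}\right)^{2}}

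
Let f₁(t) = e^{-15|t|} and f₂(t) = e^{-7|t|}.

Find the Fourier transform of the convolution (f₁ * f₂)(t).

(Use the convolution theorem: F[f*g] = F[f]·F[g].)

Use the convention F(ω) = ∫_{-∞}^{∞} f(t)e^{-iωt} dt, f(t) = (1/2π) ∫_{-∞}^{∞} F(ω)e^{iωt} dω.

F[f₁*f₂](ω) = \frac{420}{\left(\omega^{2} + 49\right) \left(\omega^{2} + 225\right)}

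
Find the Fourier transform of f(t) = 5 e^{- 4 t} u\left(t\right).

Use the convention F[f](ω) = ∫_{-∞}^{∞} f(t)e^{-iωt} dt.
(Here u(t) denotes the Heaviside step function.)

F(ω) = \frac{5}{i \omega + 4}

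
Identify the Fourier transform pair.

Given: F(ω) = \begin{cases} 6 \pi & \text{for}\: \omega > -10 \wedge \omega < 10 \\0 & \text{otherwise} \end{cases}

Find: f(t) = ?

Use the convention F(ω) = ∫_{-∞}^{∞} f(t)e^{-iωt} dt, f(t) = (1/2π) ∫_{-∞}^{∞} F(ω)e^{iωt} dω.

f(t) = \frac{6 \sin{\left(10 t \right)}}{t}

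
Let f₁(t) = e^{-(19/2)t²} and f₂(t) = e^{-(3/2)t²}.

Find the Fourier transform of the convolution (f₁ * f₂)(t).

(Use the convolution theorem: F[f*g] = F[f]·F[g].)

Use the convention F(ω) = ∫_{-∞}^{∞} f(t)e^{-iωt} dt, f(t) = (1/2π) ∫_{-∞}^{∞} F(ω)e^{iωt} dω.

F[f₁*f₂](ω) = \frac{2 \sqrt{57} \pi e^{- \frac{11 \omega^{2}}{57}}}{57}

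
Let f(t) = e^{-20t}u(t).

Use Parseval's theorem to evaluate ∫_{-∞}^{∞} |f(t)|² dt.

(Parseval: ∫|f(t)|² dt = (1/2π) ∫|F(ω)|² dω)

∫|f(t)|² dt = \frac{1}{40}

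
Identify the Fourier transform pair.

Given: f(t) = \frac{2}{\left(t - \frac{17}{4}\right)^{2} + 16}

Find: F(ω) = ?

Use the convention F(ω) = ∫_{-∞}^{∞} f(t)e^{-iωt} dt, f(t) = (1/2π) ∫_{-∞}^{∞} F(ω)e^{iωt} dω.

F(ω) = \frac{\pi e^{- \frac{17 i \omega}{4} - 4 \left|{\omega}\right|}}{2}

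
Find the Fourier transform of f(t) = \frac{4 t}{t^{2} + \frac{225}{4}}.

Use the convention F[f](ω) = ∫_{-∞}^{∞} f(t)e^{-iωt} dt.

F(ω) = - 4 i \pi e^{- \frac{15 \left|{\omega}\right|}{2}} \operatorname{sign}{\left(\omega \right)}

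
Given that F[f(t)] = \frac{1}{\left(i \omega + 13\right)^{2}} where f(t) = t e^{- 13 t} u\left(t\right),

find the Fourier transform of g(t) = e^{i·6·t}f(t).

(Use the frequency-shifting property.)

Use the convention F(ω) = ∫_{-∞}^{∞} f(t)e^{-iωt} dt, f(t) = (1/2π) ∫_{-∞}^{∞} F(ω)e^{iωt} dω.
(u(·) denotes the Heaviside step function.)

F[g](ω) = \frac{1}{\left(i \left(\omega - 6\right) + 13\right)^{2}}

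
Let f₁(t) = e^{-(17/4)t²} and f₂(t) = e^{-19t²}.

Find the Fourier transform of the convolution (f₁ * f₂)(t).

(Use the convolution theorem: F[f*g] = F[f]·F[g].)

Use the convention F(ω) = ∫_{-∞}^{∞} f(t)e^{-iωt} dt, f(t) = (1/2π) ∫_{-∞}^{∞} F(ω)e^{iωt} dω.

F[f₁*f₂](ω) = \frac{2 \sqrt{323} \pi e^{- \frac{93 \omega^{2}}{1292}}}{323}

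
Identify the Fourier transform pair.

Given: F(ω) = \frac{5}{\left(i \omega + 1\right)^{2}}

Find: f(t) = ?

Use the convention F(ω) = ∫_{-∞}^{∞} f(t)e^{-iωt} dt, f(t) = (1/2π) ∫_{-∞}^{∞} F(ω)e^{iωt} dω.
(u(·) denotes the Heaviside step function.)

f(t) = 5 t e^{- t} u\left(t\right)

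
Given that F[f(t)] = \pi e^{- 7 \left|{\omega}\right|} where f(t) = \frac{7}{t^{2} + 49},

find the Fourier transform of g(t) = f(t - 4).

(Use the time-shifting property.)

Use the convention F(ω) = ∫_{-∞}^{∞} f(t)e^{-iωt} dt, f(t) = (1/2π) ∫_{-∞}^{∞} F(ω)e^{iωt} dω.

F[g](ω) = \pi e^{- 4 i \omega - 7 \left|{\omega}\right|}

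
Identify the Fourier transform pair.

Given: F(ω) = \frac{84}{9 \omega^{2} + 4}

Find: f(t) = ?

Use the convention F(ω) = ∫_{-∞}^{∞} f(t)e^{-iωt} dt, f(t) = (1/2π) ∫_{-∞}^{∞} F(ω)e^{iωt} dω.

f(t) = 7 e^{- \frac{2 \left|{t}\right|}{3}}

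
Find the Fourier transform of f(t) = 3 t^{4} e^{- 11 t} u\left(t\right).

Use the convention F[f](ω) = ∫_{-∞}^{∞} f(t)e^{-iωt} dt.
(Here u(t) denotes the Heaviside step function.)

F(ω) = \frac{72}{\left(i \omega + 11\right)^{5}}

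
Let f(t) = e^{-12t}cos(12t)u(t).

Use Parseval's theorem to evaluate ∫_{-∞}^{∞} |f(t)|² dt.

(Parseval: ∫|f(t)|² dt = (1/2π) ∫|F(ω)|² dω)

∫|f(t)|² dt = \frac{1}{32}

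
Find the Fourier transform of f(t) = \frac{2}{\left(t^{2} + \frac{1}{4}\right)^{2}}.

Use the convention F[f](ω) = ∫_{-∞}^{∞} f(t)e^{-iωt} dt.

F(ω) = 4 \pi \left(\left|{\omega}\right| + 2\right) e^{- \frac{\left|{\omega}\right|}{2}}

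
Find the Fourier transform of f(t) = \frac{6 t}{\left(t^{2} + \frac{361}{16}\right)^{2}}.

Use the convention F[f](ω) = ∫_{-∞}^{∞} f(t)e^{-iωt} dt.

F(ω) = - \frac{12 i \pi \omega e^{- \frac{19 \left|{\omega}\right|}{4}}}{19}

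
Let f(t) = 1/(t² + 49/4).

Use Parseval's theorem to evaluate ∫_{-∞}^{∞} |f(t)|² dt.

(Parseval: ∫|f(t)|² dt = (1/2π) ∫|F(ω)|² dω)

∫|f(t)|² dt = \frac{4 \pi}{343}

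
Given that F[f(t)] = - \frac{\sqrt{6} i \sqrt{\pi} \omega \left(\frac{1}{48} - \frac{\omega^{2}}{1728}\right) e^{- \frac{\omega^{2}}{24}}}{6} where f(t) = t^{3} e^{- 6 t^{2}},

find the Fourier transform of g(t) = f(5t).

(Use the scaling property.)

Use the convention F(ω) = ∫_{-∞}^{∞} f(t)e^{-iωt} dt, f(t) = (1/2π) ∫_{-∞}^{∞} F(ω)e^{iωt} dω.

F[g](ω) = \frac{\sqrt{6} i \sqrt{\pi} \omega \left(\omega^{2} - 900\right) e^{- \frac{\omega^{2}}{600}}}{6480000}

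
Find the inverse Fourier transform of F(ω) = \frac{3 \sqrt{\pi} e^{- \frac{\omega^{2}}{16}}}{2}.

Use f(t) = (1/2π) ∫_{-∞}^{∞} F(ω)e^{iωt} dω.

f(t) = 3 e^{- 4 t^{2}}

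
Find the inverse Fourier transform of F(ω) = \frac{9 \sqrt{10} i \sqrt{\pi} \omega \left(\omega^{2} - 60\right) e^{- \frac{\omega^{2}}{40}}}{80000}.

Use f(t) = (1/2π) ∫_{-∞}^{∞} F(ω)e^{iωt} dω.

f(t) = 9 t^{3} e^{- 10 t^{2}}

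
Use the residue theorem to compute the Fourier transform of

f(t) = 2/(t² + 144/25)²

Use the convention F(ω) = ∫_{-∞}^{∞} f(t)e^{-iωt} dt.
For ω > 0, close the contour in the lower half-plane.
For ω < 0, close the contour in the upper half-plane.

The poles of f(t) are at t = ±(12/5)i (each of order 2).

Let g(z) = f(z)e^{-iωz}; for large |z| the factor e^{-iωz} decays in the lower half-plane when ω > 0 and in the upper half-plane when ω < 0.

Case ω > 0 (lower half-plane, clockwise contour ⇒ F(ω) = -2πi·ΣRes):
  Res_{z = - \frac{12 i}{5}} g(z) = \frac{25 i \left(12 \omega + 5\right) e^{- \frac{12 \omega}{5}}}{3456} (pole of order 2)
  F(ω) = -2πi·ΣRes = \frac{25 \pi \left(12 \omega + 5\right) e^{- \frac{12 \omega}{5}}}{1728}

Case ω < 0 (upper half-plane, counterclockwise contour ⇒ F(ω) = +2πi·ΣRes):
  Res_{z = \frac{12 i}{5}} g(z) = \frac{25 i \left(12 \omega - 5\right) e^{\frac{12 \omega}{5}}}{3456} (pole of order 2)
  F(ω) = 2πi·ΣRes = \frac{25 \pi \left(5 - 12 \omega\right) e^{\frac{12 \omega}{5}}}{1728}

Both cases combine into a single formula in |ω|:

F(ω) = \frac{25 \pi \left(12 \left|{\omega}\right| + 5\right) e^{- \frac{12 \left|{\omega}\right|}{5}}}{1728}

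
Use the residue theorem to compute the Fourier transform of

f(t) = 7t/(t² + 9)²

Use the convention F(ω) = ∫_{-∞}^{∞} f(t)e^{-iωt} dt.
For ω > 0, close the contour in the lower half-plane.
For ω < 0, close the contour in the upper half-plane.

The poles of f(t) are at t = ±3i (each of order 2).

Let g(z) = f(z)e^{-iωz}; for large |z| the factor e^{-iωz} decays in the lower half-plane when ω > 0 and in the upper half-plane when ω < 0.

Case ω > 0 (lower half-plane, clockwise contour ⇒ F(ω) = -2πi·ΣRes):
  Res_{z = - 3 i} g(z) = \frac{7 \omega e^{- 3 \omega}}{12} (pole of order 2)
  F(ω) = -2πi·ΣRes = - \frac{7 i \pi \omega e^{- 3 \omega}}{6}

Case ω < 0 (upper half-plane, counterclockwise contour ⇒ F(ω) = +2πi·ΣRes):
  Res_{z = 3 i} g(z) = - \frac{7 \omega e^{3 \omega}}{12} (pole of order 2)
  F(ω) = 2πi·ΣRes = - \frac{7 i \pi \omega e^{3 \omega}}{6}

Both cases combine into a single formula in |ω|:

F(ω) = - \frac{7 i \pi \omega e^{- 3 \left|{\omega}\right|}}{6}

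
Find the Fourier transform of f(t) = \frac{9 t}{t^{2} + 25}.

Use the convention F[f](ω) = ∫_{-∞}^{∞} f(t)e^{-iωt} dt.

F(ω) = - 9 i \pi e^{- 5 \left|{\omega}\right|} \operatorname{sign}{\left(\omega \right)}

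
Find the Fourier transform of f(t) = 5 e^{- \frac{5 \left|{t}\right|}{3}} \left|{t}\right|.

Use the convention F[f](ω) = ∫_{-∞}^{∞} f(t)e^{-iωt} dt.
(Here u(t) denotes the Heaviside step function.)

F(ω) = \frac{90 \left(25 - 9 \omega^{2}\right)}{\left(9 \omega^{2} + 25\right)^{2}}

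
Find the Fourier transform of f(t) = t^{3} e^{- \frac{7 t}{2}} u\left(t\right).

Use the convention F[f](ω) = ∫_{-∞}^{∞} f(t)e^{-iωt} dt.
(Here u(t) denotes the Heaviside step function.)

F(ω) = \frac{96}{\left(2 i \omega + 7\right)^{4}}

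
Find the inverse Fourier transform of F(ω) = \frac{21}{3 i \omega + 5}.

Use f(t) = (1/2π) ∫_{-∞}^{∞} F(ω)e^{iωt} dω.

f(t) = 7 e^{- \frac{5 t}{3}} u\left(t\right)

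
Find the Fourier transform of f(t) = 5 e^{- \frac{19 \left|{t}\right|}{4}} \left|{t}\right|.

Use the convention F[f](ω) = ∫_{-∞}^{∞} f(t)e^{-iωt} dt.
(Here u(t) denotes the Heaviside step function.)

F(ω) = \frac{160 \left(361 - 16 \omega^{2}\right)}{\left(16 \omega^{2} + 361\right)^{2}}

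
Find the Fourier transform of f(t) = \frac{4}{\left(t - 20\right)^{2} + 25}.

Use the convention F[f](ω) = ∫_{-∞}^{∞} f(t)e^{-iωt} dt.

F(ω) = \frac{4 \pi e^{- 20 i \omega - 5 \left|{\omega}\right|}}{5}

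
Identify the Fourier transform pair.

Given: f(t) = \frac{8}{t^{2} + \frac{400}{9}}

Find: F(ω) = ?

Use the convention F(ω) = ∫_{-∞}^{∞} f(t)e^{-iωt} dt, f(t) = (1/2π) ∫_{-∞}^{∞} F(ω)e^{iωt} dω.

F(ω) = \frac{6 \pi e^{- \frac{20 \left|{\omega}\right|}{3}}}{5}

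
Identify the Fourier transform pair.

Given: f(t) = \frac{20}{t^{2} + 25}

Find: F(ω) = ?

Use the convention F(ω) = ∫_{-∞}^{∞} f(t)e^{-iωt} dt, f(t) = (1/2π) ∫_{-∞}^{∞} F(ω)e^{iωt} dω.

F(ω) = 4 \pi e^{- 5 \left|{\omega}\right|}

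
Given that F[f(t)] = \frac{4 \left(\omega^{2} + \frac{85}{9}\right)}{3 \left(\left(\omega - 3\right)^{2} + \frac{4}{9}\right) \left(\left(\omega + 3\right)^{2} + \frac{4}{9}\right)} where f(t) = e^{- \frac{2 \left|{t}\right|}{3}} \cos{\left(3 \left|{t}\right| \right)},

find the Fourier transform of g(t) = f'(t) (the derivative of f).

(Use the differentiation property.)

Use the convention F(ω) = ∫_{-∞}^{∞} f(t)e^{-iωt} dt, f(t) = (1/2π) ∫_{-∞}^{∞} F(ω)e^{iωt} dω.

F[g](ω) = \frac{12 i \omega \left(9 \omega^{2} + 85\right)}{81 \omega^{4} - 1386 \omega^{2} + 7225}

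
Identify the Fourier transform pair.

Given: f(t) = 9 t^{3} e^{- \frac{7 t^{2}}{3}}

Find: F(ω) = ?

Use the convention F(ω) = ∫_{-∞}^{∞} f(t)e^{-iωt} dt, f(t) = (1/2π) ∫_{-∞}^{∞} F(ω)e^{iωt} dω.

F(ω) = \frac{243 \sqrt{21} i \sqrt{\pi} \omega \left(\omega^{2} - 14\right) e^{- \frac{3 \omega^{2}}{28}}}{19208}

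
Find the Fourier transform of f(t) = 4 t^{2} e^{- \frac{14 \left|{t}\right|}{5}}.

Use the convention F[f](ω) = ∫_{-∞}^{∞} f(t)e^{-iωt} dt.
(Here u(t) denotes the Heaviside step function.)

F(ω) = \frac{28000 \left(196 - 75 \omega^{2}\right)}{\left(25 \omega^{2} + 196\right)^{3}}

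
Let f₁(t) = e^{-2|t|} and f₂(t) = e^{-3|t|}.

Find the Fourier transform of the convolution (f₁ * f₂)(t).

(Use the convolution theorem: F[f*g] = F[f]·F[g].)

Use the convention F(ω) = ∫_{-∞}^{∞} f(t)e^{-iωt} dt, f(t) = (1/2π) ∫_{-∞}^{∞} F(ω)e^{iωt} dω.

F[f₁*f₂](ω) = \frac{24}{\left(\omega^{2} + 4\right) \left(\omega^{2} + 9\right)}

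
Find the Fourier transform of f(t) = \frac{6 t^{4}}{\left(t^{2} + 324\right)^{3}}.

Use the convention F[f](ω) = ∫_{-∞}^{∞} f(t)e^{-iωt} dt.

F(ω) = \frac{\pi \left(108 \omega^{2} - 30 \left|{\omega}\right| + 1\right) e^{- 18 \left|{\omega}\right|}}{8}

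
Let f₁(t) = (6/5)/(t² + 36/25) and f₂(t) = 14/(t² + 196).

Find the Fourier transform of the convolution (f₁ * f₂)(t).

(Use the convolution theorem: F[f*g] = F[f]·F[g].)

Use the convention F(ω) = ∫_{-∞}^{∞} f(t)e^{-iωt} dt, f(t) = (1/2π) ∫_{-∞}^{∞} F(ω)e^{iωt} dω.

F[f₁*f₂](ω) = \pi^{2} e^{- \frac{76 \left|{\omega}\right|}{5}}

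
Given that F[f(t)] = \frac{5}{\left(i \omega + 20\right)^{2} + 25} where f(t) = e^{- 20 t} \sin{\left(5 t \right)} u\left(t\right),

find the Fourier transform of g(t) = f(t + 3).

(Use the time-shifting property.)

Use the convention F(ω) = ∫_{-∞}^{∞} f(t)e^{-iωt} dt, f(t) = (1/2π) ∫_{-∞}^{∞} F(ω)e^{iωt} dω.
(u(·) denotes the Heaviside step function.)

F[g](ω) = \frac{5 e^{3 i \omega}}{\left(i \omega + 20\right)^{2} + 25}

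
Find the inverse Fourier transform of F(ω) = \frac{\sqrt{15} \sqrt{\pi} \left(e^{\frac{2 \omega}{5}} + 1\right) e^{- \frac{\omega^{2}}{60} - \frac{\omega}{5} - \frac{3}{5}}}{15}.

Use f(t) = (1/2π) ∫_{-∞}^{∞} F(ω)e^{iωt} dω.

f(t) = 2 e^{- 15 t^{2}} \cos{\left(6 t \right)}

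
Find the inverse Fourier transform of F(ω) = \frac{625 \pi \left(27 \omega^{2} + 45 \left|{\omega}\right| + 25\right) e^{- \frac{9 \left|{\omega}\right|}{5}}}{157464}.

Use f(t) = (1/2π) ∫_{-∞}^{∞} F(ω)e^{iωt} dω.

f(t) = \frac{5}{\left(t^{2} + \frac{81}{25}\right)^{3}}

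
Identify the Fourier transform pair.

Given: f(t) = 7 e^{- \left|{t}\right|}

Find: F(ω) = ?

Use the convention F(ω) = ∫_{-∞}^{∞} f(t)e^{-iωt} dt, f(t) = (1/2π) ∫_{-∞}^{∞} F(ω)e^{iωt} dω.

F(ω) = \frac{14}{\omega^{2} + 1}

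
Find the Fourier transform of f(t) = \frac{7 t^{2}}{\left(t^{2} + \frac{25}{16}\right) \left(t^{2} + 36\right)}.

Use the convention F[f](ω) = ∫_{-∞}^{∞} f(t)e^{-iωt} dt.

F(ω) = \frac{672 \pi e^{- 6 \left|{\omega}\right|}}{551} - \frac{140 \pi e^{- \frac{5 \left|{\omega}\right|}{4}}}{551}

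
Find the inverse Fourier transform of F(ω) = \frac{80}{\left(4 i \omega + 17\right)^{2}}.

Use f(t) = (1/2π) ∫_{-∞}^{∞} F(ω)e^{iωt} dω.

f(t) = 5 t e^{- \frac{17 t}{4}} u\left(t\right)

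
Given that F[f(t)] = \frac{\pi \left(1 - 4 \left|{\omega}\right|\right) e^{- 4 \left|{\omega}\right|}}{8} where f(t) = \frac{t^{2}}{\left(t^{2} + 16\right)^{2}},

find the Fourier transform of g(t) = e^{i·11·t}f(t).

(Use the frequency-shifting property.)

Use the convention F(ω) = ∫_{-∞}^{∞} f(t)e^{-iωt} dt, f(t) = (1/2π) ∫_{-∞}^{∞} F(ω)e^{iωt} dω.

F[g](ω) = \frac{\pi \left(1 - 4 \left|{\omega - 11}\right|\right) e^{- 4 \left|{\omega - 11}\right|}}{8}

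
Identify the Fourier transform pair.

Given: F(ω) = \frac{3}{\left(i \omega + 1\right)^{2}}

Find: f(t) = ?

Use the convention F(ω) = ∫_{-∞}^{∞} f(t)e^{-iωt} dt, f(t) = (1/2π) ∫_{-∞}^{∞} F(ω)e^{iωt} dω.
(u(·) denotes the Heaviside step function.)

f(t) = 3 t e^{- t} u\left(t\right)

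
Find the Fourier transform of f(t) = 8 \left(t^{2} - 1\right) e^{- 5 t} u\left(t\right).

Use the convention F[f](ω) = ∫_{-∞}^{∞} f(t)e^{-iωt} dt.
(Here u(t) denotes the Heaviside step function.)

F(ω) = \frac{8 \left(2 i \omega - \left(i \omega + 5\right)^{3} + 10\right)}{\left(i \omega + 5\right)^{4}}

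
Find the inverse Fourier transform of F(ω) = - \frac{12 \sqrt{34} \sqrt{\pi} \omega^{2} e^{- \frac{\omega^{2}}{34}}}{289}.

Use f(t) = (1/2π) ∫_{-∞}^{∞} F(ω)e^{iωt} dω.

f(t) = 6 \left(34 t^{2} - 2\right) e^{- \frac{17 t^{2}}{2}}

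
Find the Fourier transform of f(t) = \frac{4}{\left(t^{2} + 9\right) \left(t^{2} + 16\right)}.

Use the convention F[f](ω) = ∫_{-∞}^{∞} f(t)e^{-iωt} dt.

F(ω) = \frac{\pi \left(4 e^{\left|{\omega}\right|} - 3\right) e^{- 4 \left|{\omega}\right|}}{21}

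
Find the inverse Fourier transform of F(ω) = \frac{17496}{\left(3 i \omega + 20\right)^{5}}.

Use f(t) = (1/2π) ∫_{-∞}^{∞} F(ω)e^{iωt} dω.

f(t) = 3 t^{4} e^{- \frac{20 t}{3}} u\left(t\right)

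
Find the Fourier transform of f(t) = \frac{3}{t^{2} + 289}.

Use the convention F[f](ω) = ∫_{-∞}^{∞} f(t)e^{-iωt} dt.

F(ω) = \frac{3 \pi e^{- 17 \left|{\omega}\right|}}{17}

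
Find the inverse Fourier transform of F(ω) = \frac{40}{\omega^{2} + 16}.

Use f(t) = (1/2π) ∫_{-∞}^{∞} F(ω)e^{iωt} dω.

f(t) = 5 e^{- 4 \left|{t}\right|}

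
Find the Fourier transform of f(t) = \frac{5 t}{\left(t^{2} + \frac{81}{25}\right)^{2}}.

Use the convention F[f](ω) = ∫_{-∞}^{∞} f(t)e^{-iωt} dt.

F(ω) = - \frac{25 i \pi \omega e^{- \frac{9 \left|{\omega}\right|}{5}}}{18}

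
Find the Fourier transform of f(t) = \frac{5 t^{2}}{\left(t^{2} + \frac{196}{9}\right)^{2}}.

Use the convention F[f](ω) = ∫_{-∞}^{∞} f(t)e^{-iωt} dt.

F(ω) = \frac{5 \pi \left(3 - 14 \left|{\omega}\right|\right) e^{- \frac{14 \left|{\omega}\right|}{3}}}{28}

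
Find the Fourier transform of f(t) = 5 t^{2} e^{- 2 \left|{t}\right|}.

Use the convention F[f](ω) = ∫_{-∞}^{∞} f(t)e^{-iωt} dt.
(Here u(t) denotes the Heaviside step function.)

F(ω) = \frac{40 \left(4 - 3 \omega^{2}\right)}{\left(\omega^{2} + 4\right)^{3}}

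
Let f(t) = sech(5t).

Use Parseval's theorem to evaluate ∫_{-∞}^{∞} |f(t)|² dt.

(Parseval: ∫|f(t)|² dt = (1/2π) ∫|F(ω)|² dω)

∫|f(t)|² dt = \frac{2}{5}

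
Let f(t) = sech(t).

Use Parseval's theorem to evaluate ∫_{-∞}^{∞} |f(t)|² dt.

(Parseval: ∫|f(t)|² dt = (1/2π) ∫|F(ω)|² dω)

∫|f(t)|² dt = 2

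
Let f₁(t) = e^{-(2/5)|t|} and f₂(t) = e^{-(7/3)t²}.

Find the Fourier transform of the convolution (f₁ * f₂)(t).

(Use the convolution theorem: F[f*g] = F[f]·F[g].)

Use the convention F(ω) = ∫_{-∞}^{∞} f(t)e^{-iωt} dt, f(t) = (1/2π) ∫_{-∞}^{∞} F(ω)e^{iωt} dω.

F[f₁*f₂](ω) = \frac{20 \sqrt{21} \sqrt{\pi} e^{- \frac{3 \omega^{2}}{28}}}{7 \left(25 \omega^{2} + 4\right)}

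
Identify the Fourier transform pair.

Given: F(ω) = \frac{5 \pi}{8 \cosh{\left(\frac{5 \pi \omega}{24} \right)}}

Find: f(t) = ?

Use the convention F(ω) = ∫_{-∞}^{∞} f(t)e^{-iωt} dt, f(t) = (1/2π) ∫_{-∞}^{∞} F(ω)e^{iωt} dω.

f(t) = \frac{3}{e^{\frac{12 t}{5}} + e^{- \frac{12 t}{5}}}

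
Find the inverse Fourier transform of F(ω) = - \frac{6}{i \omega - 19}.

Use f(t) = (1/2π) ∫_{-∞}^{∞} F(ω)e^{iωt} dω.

f(t) = 6 e^{19 t} u\left(- t\right)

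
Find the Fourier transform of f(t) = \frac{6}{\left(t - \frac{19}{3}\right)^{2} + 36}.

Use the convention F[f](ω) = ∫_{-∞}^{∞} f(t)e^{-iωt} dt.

F(ω) = \pi e^{- \frac{19 i \omega}{3} - 6 \left|{\omega}\right|}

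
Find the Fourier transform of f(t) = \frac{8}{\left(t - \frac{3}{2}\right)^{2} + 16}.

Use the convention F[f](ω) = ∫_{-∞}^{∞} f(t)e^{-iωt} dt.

F(ω) = 2 \pi e^{- \frac{3 i \omega}{2} - 4 \left|{\omega}\right|}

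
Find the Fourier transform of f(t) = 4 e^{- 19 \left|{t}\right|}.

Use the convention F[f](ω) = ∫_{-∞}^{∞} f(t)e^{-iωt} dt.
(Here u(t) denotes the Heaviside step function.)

F(ω) = \frac{152}{\omega^{2} + 361}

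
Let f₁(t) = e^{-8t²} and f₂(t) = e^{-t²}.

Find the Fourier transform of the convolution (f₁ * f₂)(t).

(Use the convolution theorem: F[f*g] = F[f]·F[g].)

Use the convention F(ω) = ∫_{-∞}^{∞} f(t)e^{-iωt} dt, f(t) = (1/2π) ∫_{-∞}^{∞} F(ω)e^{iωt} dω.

F[f₁*f₂](ω) = \frac{\sqrt{2} \pi e^{- \frac{9 \omega^{2}}{32}}}{4}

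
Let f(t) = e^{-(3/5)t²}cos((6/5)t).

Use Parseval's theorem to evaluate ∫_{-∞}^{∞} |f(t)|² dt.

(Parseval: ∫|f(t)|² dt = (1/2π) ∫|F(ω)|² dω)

∫|f(t)|² dt = \frac{\sqrt{30} \sqrt{\pi} \left(1 + e^{\frac{6}{5}}\right)}{12 e^{\frac{6}{5}}}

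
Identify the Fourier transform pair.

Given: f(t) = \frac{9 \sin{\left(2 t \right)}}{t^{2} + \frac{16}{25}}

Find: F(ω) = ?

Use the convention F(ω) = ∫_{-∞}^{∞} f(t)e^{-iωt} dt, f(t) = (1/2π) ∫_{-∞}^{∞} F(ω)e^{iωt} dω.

F(ω) = \frac{45 i \pi e^{- \frac{4 \left|{\omega + 2}\right|}{5}}}{8} - \frac{45 i \pi e^{- \frac{4 \left|{\omega - 2}\right|}{5}}}{8}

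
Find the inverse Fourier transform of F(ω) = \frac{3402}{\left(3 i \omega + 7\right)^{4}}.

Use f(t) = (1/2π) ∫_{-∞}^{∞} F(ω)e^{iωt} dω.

f(t) = 7 t^{3} e^{- \frac{7 t}{3}} u\left(t\right)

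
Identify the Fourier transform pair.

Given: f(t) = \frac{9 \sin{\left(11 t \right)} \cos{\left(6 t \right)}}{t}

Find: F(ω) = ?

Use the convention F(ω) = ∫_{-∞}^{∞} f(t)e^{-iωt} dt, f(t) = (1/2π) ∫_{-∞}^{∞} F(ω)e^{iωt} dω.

F(ω) = \begin{cases} 9 \pi & \text{for}\: \omega > -5 \wedge \omega < 5 \\\frac{9 \pi}{2} & \text{for}\: \omega > -17 \wedge \omega < 17 \\0 & \text{otherwise} \end{cases}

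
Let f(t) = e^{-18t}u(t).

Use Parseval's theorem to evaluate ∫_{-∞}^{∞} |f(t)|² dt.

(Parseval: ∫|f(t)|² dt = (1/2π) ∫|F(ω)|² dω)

∫|f(t)|² dt = \frac{1}{36}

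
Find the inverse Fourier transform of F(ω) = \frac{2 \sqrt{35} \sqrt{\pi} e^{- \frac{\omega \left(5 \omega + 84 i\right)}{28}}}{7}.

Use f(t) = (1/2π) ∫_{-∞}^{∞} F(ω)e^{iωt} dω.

f(t) = 2 e^{- \frac{7 \left(t - 3\right)^{2}}{5}}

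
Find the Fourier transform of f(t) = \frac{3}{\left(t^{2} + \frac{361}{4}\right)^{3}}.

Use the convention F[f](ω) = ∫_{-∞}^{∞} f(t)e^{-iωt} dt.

F(ω) = \frac{3 \pi \left(361 \omega^{2} + 114 \left|{\omega}\right| + 12\right) e^{- \frac{19 \left|{\omega}\right|}{2}}}{2476099}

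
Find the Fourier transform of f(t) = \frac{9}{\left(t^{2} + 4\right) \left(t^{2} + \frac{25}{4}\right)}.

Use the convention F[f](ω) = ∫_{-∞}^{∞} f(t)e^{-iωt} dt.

F(ω) = 2 \pi e^{- 2 \left|{\omega}\right|} - \frac{8 \pi e^{- \frac{5 \left|{\omega}\right|}{2}}}{5}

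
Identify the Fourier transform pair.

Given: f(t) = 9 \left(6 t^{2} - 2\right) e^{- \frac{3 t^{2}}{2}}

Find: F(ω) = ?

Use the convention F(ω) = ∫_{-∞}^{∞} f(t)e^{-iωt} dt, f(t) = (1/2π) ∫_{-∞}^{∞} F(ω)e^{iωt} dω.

F(ω) = - 2 \sqrt{6} \sqrt{\pi} \omega^{2} e^{- \frac{\omega^{2}}{6}}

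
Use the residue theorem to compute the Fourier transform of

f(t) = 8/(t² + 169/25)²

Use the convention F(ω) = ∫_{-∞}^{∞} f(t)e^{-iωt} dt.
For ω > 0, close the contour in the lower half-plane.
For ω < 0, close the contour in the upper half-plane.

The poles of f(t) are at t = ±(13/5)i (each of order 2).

Let g(z) = f(z)e^{-iωz}; for large |z| the factor e^{-iωz} decays in the lower half-plane when ω > 0 and in the upper half-plane when ω < 0.

Case ω > 0 (lower half-plane, clockwise contour ⇒ F(ω) = -2πi·ΣRes):
  Res_{z = - \frac{13 i}{5}} g(z) = \frac{50 i \left(13 \omega + 5\right) e^{- \frac{13 \omega}{5}}}{2197} (pole of order 2)
  F(ω) = -2πi·ΣRes = \frac{100 \pi \left(13 \omega + 5\right) e^{- \frac{13 \omega}{5}}}{2197}

Case ω < 0 (upper half-plane, counterclockwise contour ⇒ F(ω) = +2πi·ΣRes):
  Res_{z = \frac{13 i}{5}} g(z) = \frac{50 i \left(13 \omega - 5\right) e^{\frac{13 \omega}{5}}}{2197} (pole of order 2)
  F(ω) = 2πi·ΣRes = \frac{100 \pi \left(5 - 13 \omega\right) e^{\frac{13 \omega}{5}}}{2197}

Both cases combine into a single formula in |ω|:

F(ω) = \frac{100 \pi \left(13 \left|{\omega}\right| + 5\right) e^{- \frac{13 \left|{\omega}\right|}{5}}}{2197}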